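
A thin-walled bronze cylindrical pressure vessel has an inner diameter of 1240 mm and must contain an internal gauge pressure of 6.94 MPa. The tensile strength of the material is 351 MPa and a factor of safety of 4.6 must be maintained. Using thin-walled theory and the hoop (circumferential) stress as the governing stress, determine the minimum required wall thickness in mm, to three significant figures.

σ_allow = 351/4.6 = 76.30 MPa.
Hoop stress σ_h = pD/(2t), so t = pD/(2σ_allow) = 6.94×1240/(2×76.30) = 56.39 mm.

t = 56.4 mm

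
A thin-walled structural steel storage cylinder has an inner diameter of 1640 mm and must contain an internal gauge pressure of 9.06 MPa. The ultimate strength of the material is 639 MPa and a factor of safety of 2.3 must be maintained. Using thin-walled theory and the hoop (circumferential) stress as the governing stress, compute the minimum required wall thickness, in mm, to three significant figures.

σ_allow = 639/2.3 = 277.8 MPa.
Hoop stress σ_h = pD/(2t), so t = pD/(2σ_allow) = 9.06×1640/(2×277.8) = 26.74 mm.

t = 26.7 mm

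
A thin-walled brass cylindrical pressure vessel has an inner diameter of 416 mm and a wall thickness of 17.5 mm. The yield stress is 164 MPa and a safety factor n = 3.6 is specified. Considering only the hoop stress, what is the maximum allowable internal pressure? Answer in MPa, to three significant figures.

σ_allow = 164/3.6 = 45.56 MPa.
σ_h = pD/(2t) → p_allow = 2σ_allow t/D = 2×45.56×17.5/416 = 3.833 MPa.

p_allow = 3.83 MPa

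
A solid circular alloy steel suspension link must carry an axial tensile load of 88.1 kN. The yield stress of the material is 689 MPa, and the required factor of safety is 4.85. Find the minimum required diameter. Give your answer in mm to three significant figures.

Allowable stress σ_allow = 689/4.85 = 142.1 MPa.
Required area A = F/σ_allow = 88100/142.1 = 620.2 mm².
A = πd²/4 → d = √(4A/π) = 28.10 mm.

d = 28.1 mm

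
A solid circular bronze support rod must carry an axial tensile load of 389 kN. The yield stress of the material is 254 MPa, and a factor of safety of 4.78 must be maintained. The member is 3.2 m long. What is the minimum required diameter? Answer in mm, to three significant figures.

d = 96.5 mm

Allowable stress σ_allow = 254/4.78 = 53.14 MPa.
Required area A = F/σ_allow = 389000/53.14 = 7321 mm².
A = πd²/4 → d = √(4A/π) = 96.54 mm.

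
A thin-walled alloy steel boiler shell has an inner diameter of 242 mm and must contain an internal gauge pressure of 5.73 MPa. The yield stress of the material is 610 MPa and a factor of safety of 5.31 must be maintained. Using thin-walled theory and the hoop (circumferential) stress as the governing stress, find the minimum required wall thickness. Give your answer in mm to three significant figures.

t = 6.04 mm

σ_allow = 610/5.31 = 114.9 MPa.
Hoop stress σ_h = pD/(2t), so t = pD/(2σ_allow) = 5.73×242/(2×114.9) = 6.035 mm.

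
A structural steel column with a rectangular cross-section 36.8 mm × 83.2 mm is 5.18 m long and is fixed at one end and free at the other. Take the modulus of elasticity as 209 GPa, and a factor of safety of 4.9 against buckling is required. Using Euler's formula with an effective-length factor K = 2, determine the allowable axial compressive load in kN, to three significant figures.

Buckling occurs about the weak axis: I_min = h·b³/12 = 83.2×36.8³/12 = 345500 mm⁴ (b = 36.8 mm is the smaller dimension).
Effective length L_e = KL = 2×5.18 m = 10360 mm.
Euler critical load P_cr = π²EI/L_e² = π²×209000×345500/10360² = 6641 N.
P_allow = P_cr/n = 6641/4.9 = 1355 N.

P_allow = 1.36 kN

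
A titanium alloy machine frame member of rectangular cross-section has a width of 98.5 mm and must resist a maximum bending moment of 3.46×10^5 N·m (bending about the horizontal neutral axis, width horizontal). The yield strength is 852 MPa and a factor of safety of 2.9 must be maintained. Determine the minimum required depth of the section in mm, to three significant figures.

σ_allow = 852/2.9 = 293.8 MPa.
For a rectangular section σ = 6M/(bh²), so h² = 6M/(b σ_allow) = 6×3.4600×10^8/(98.5×293.8) = 71740 mm².
h = 267.8 mm.

h = 268 mm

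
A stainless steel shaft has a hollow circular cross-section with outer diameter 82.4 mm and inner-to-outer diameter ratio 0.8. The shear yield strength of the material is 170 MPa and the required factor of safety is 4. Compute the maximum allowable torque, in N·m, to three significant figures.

T_allow = 2760 N·m

τ_allow = 170/4 = 42.50 MPa.
For a hollow shaft T_allow = τ_allow·πd_o³(1−k⁴)/16 with 1−k⁴ = 0.5904, so πd_o³(1−k⁴)/16 = 64860 mm³.
T_allow = 42.50×64860 = 2.756×10^6 N·mm = 2756 N·m.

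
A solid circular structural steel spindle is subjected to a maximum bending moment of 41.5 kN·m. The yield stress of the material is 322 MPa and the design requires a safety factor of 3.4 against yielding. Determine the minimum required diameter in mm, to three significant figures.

σ_allow = 322/3.4 = 94.71 MPa.
For a solid circular section σ = 32M/(πd³), so d³ = 32M/(π σ_allow) = 32×4.1500×10^7/(π×94.71) = 4.463×10^6 mm³.
d = 164.6 mm.

d = 165 mm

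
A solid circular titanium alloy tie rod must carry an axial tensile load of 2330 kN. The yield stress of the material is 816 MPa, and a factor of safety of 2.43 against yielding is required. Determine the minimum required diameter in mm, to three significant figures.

d = 94.0 mm

Allowable stress σ_allow = 816/2.43 = 335.8 MPa.
Required area A = F/σ_allow = 2330000/335.8 = 6939 mm².
A = πd²/4 → d = √(4A/π) = 93.99 mm.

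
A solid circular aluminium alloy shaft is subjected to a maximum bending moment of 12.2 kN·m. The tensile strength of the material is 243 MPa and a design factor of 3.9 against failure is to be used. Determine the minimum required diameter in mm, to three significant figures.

d = 126 mm

σ_allow = 243/3.9 = 62.31 MPa.
For a solid circular section σ = 32M/(πd³), so d³ = 32M/(π σ_allow) = 32×1.2200×10^7/(π×62.31) = 1.994×10^6 mm³.
d = 125.9 mm.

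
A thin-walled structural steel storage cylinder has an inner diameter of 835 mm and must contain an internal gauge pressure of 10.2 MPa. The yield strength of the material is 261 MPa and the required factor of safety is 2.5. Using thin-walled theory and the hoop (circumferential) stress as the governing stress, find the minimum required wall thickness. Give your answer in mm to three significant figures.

t = 40.8 mm

σ_allow = 261/2.5 = 104.4 MPa.
Hoop stress σ_h = pD/(2t), so t = pD/(2σ_allow) = 10.2×835/(2×104.4) = 40.79 mm.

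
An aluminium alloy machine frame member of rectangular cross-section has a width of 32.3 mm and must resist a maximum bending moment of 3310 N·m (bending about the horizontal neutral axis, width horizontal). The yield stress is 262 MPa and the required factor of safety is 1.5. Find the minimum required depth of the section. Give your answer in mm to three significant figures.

σ_allow = 262/1.5 = 174.7 MPa.
For a rectangular section σ = 6M/(bh²), so h² = 6M/(b σ_allow) = 6×3310000/(32.3×174.7) = 3520 mm².
h = 59.33 mm.

h = 59.3 mm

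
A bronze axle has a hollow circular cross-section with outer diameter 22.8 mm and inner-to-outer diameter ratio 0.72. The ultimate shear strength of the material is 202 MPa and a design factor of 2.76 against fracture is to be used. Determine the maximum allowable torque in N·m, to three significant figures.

τ_allow = 202/2.76 = 73.19 MPa.
For a hollow shaft T_allow = τ_allow·πd_o³(1−k⁴)/16 with 1−k⁴ = 0.7313, so πd_o³(1−k⁴)/16 = 1702 mm³.
T_allow = 73.19×1702 = 124600 N·mm = 124.6 N·m.

T_allow = 125 N·m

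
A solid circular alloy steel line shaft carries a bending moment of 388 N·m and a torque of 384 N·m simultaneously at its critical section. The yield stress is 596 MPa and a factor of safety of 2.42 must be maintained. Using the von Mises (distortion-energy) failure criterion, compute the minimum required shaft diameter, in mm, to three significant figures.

d = 27.6 mm

σ_allow = σ_y/n = 596/2.42 = 246.3 MPa.
For a solid shaft σ_b = 32M/(πd³) and τ = 16T/(πd³), so the von Mises stress is σ' = (16/πd³)·√(4M²+3T²).
√(4M²+3T²) = √(4×(388000)² + 3×(384000)²) = 1.022×10^6 N·mm.
d³ = 16×1.022×10^6/(π×246.3) = 21140 mm³.
d = 27.65 mm.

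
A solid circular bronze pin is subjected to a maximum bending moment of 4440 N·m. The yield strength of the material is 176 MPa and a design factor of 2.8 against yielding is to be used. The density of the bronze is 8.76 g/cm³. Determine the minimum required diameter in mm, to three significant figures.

σ_allow = 176/2.8 = 62.86 MPa.
For a solid circular section σ = 32M/(πd³), so d³ = 32M/(π σ_allow) = 32×4440000/(π×62.86) = 719500 mm³.
d = 89.61 mm.

d = 89.6 mm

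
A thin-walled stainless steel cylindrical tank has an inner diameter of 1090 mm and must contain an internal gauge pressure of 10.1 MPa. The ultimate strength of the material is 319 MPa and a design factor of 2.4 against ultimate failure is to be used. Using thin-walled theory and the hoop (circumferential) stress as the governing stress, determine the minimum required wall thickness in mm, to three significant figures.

t = 41.4 mm

σ_allow = 319/2.4 = 132.9 MPa.
Hoop stress σ_h = pD/(2t), so t = pD/(2σ_allow) = 10.1×1090/(2×132.9) = 41.41 mm.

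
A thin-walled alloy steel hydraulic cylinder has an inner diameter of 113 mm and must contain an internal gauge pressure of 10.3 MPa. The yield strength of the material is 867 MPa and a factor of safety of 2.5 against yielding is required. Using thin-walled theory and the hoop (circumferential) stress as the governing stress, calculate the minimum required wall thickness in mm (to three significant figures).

σ_allow = 867/2.5 = 346.8 MPa.
Hoop stress σ_h = pD/(2t), so t = pD/(2σ_allow) = 10.3×113/(2×346.8) = 1.678 mm.

t = 1.68 mm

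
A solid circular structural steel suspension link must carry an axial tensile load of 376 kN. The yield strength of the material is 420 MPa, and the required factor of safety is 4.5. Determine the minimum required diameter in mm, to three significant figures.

Allowable stress σ_allow = 420/4.5 = 93.33 MPa.
Required area A = F/σ_allow = 376000/93.33 = 4029 mm².
A = πd²/4 → d = √(4A/π) = 71.62 mm.

d = 71.6 mm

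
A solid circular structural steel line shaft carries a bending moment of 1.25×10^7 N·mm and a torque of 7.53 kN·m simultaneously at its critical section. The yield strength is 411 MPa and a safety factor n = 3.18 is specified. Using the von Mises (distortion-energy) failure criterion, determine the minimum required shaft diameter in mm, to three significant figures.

σ_allow = σ_y/n = 411/3.18 = 129.2 MPa.
For a solid shaft σ_b = 32M/(πd³) and τ = 16T/(πd³), so the von Mises stress is σ' = (16/πd³)·√(4M²+3T²).
√(4M²+3T²) = √(4×(1.250×10^7)² + 3×(7.530×10^6)²) = 2.820×10^7 N·mm.
d³ = 16×2.820×10^7/(π×129.2) = 1.111×10^6 mm³.
d = 103.6 mm.

d = 104 mm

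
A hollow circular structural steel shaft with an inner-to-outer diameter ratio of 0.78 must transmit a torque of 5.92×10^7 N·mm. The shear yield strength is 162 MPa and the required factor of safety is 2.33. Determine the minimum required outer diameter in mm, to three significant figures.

τ_allow = 162/2.33 = 69.53 MPa.
For a hollow shaft τ = 16T/[πd_o³(1−k⁴)] with k = 0.78, so 1−k⁴ = 0.6298.
d_o³ = 16T/[π τ_allow (1−k⁴)] = 16×5.9200×10^7/(π×69.53×0.6298) = 6.885×10^6 mm³.
d_o = 190.2 mm.

d_o = 190 mm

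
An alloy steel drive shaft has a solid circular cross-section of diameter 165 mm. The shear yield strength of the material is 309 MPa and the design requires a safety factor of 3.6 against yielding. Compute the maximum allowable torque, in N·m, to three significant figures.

T_allow = 75700 N·m

τ_allow = 309/3.6 = 85.83 MPa.
For a solid shaft T_allow = τ_allow·πd³/16; πd³/16 = π×165³/16 = 882000 mm³.
T_allow = 85.83×882000 = 7.571×10^7 N·mm = 75710 N·m.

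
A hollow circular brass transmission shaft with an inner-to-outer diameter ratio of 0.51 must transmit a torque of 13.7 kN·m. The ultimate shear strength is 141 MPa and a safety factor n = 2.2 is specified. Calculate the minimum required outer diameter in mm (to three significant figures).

τ_allow = 141/2.2 = 64.09 MPa.
For a hollow shaft τ = 16T/[πd_o³(1−k⁴)] with k = 0.51, so 1−k⁴ = 0.9323.
d_o³ = 16T/[π τ_allow (1−k⁴)] = 16×1.3700×10^7/(π×64.09×0.9323) = 1.168×10^6 mm³.
d_o = 105.3 mm.

d_o = 105 mm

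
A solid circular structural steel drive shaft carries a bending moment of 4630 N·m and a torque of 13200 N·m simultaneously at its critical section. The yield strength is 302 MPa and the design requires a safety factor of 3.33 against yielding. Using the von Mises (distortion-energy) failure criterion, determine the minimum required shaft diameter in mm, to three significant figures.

σ_allow = σ_y/n = 302/3.33 = 90.69 MPa.
For a solid shaft σ_b = 32M/(πd³) and τ = 16T/(πd³), so the von Mises stress is σ' = (16/πd³)·√(4M²+3T²).
√(4M²+3T²) = √(4×(4.630×10^6)² + 3×(1.320×10^7)²) = 2.467×10^7 N·mm.
d³ = 16×2.467×10^7/(π×90.69) = 1.385×10^6 mm³.
d = 111.5 mm.

d = 111 mm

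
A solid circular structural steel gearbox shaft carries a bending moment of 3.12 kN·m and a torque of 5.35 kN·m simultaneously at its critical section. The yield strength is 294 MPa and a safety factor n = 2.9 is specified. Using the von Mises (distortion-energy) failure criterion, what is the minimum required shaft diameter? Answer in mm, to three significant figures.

d = 82.5 mm

σ_allow = σ_y/n = 294/2.9 = 101.4 MPa.
For a solid shaft σ_b = 32M/(πd³) and τ = 16T/(πd³), so the von Mises stress is σ' = (16/πd³)·√(4M²+3T²).
√(4M²+3T²) = √(4×(3.120×10^6)² + 3×(5.350×10^6)²) = 1.117×10^7 N·mm.
d³ = 16×1.117×10^7/(π×101.4) = 561200 mm³.
d = 82.49 mm.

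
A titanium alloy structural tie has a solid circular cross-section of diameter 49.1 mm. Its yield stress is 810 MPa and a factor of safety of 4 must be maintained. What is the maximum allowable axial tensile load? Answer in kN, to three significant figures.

σ_allow = 810/4 = 202.5 MPa.
A = πd²/4 = π×49.1²/4 = 1893 mm².
F_allow = σ_allow × A = 202.5×1893 = 383400 N.

F_allow = 383 kN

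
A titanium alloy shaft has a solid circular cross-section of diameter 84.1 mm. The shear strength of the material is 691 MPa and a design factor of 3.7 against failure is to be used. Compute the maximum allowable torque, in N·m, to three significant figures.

τ_allow = 691/3.7 = 186.8 MPa.
For a solid shaft T_allow = τ_allow·πd³/16; πd³/16 = π×84.1³/16 = 116800 mm³.
T_allow = 186.8×116800 = 2.181×10^7 N·mm = 21810 N·m.

T_allow = 21800 N·m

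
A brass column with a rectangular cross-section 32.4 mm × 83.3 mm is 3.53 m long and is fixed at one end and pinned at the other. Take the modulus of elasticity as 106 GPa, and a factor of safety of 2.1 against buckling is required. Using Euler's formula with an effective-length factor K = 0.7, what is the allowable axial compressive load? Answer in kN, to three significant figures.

P_allow = 19.3 kN

Buckling occurs about the weak axis: I_min = h·b³/12 = 83.3×32.4³/12 = 236100 mm⁴ (b = 32.4 mm is the smaller dimension).
Effective length L_e = KL = 0.7×3.53 m = 2471 mm.
Euler critical load P_cr = π²EI/L_e² = π²×106000×236100/2471² = 40450 N.
P_allow = P_cr/n = 40450/2.1 = 19260 N.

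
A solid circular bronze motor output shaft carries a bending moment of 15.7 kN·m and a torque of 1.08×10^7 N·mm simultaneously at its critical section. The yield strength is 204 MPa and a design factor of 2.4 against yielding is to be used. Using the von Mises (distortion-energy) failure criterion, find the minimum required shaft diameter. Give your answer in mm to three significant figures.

d = 130 mm

σ_allow = σ_y/n = 204/2.4 = 85.00 MPa.
For a solid shaft σ_b = 32M/(πd³) and τ = 16T/(πd³), so the von Mises stress is σ' = (16/πd³)·√(4M²+3T²).
√(4M²+3T²) = √(4×(1.570×10^7)² + 3×(1.080×10^7)²) = 3.655×10^7 N·mm.
d³ = 16×3.655×10^7/(π×85.00) = 2.190×10^6 mm³.
d = 129.9 mm.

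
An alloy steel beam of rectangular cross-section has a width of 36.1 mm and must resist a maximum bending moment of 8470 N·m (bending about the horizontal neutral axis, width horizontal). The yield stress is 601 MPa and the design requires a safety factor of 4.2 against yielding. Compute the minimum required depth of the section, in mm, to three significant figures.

h = 99.2 mm

σ_allow = 601/4.2 = 143.1 MPa.
For a rectangular section σ = 6M/(bh²), so h² = 6M/(b σ_allow) = 6×8470000/(36.1×143.1) = 9838 mm².
h = 99.19 mm.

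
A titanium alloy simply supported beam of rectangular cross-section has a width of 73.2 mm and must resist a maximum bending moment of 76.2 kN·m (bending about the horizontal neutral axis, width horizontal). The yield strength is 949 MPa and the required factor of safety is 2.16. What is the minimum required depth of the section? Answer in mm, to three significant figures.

σ_allow = 949/2.16 = 439.4 MPa.
For a rectangular section σ = 6M/(bh²), so h² = 6M/(b σ_allow) = 6×7.6200×10^7/(73.2×439.4) = 14220 mm².
h = 119.2 mm.

h = 119 mm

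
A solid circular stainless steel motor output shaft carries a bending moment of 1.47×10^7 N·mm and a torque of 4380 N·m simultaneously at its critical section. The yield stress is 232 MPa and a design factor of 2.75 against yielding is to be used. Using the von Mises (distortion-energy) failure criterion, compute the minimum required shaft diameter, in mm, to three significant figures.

d = 122 mm

σ_allow = σ_y/n = 232/2.75 = 84.36 MPa.
For a solid shaft σ_b = 32M/(πd³) and τ = 16T/(πd³), so the von Mises stress is σ' = (16/πd³)·√(4M²+3T²).
√(4M²+3T²) = √(4×(1.470×10^7)² + 3×(4.380×10^6)²) = 3.036×10^7 N·mm.
d³ = 16×3.036×10^7/(π×84.36) = 1.833×10^6 mm³.
d = 122.4 mm.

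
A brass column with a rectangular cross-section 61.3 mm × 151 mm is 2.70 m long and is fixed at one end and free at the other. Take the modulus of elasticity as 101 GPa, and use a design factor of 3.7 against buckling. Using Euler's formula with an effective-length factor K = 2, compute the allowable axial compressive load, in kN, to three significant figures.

P_allow = 26.8 kN

Buckling occurs about the weak axis: I_min = h·b³/12 = 151×61.3³/12 = 2.899×10^6 mm⁴ (b = 61.3 mm is the smaller dimension).
Effective length L_e = KL = 2×2.70 m = 5400 mm.
Euler critical load P_cr = π²EI/L_e² = π²×101000×2.899×10^6/5400² = 99090 N.
P_allow = P_cr/n = 99090/3.7 = 26780 N.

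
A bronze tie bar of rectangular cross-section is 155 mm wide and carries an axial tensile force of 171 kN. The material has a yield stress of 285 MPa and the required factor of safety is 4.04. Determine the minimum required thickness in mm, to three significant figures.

t = 15.6 mm

σ_allow = 285/4.04 = 70.54 MPa.
Required area A = F/σ_allow = 171000/70.54 = 2424 mm².
t = A/w = 2424/155 = 15.64 mm.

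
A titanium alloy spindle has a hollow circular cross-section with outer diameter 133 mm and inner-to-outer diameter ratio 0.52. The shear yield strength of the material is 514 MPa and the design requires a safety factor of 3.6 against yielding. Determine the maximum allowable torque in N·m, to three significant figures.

T_allow = 61100 N·m

τ_allow = 514/3.6 = 142.8 MPa.
For a hollow shaft T_allow = τ_allow·πd_o³(1−k⁴)/16 with 1−k⁴ = 0.9269, so πd_o³(1−k⁴)/16 = 428200 mm³.
T_allow = 142.8×428200 = 6.113×10^7 N·mm = 61130 N·m.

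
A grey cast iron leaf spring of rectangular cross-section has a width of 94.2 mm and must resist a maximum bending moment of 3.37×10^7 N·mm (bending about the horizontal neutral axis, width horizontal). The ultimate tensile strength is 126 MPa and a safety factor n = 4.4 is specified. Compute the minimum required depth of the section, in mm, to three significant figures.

h = 274 mm

σ_allow = 126/4.4 = 28.64 MPa.
For a rectangular section σ = 6M/(bh²), so h² = 6M/(b σ_allow) = 6×3.3700×10^7/(94.2×28.64) = 74960 mm².
h = 273.8 mm.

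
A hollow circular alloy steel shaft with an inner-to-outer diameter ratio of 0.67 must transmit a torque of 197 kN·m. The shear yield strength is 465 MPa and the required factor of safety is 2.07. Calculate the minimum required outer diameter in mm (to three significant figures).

d_o = 178 mm

τ_allow = 465/2.07 = 224.6 MPa.
For a hollow shaft τ = 16T/[πd_o³(1−k⁴)] with k = 0.67, so 1−k⁴ = 0.7985.
d_o³ = 16T/[π τ_allow (1−k⁴)] = 16×1.9700×10^8/(π×224.6×0.7985) = 5.594×10^6 mm³.
d_o = 177.5 mm.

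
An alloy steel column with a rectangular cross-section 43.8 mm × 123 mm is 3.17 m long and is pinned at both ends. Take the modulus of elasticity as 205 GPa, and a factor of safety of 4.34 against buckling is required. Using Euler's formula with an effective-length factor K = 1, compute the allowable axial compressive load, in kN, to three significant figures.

P_allow = 40.0 kN

Buckling occurs about the weak axis: I_min = h·b³/12 = 123×43.8³/12 = 861300 mm⁴ (b = 43.8 mm is the smaller dimension).
Effective length L_e = KL = 1×3.17 m = 3170 mm.
Euler critical load P_cr = π²EI/L_e² = π²×205000×861300/3170² = 173400 N.
P_allow = P_cr/n = 173400/4.34 = 39960 N.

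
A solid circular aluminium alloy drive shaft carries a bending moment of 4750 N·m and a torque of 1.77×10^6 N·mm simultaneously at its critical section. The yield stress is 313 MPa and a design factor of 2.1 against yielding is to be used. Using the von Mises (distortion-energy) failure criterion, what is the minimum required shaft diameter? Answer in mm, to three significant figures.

d = 69.9 mm

σ_allow = σ_y/n = 313/2.1 = 149.0 MPa.
For a solid shaft σ_b = 32M/(πd³) and τ = 16T/(πd³), so the von Mises stress is σ' = (16/πd³)·√(4M²+3T²).
√(4M²+3T²) = √(4×(4.750×10^6)² + 3×(1.770×10^6)²) = 9.982×10^6 N·mm.
d³ = 16×9.982×10^6/(π×149.0) = 341100 mm³.
d = 69.87 mm.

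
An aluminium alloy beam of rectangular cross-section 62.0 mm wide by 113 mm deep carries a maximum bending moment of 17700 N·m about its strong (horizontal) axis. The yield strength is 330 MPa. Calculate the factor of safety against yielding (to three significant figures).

Section modulus S = bh²/6 = 62.0×113²/6 = 131900 mm³.
σ = M/S = 1.7700×10^7/131900 = 134.1 MPa.
n = 330/134.1 = 2.460.

n = 2.46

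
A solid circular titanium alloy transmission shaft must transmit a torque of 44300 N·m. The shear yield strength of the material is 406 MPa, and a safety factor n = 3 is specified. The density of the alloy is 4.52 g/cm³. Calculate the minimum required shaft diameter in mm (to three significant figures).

Allowable shear stress τ_allow = 406/3 = 135.3 MPa.
For a solid shaft τ = 16T/(πd³), so d³ = 16T/(π τ_allow) = 16×4.4300×10^7/(π×135.3) = 1.667×10^6 mm³.
d = (1.667×10^6)^(1/3) = 118.6 mm.

d = 119 mm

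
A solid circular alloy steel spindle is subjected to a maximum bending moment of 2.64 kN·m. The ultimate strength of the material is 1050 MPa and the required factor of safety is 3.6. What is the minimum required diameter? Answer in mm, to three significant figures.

d = 45.2 mm

σ_allow = 1050/3.6 = 291.7 MPa.
For a solid circular section σ = 32M/(πd³), so d³ = 32M/(π σ_allow) = 32×2640000/(π×291.7) = 92200 mm³.
d = 45.18 mm.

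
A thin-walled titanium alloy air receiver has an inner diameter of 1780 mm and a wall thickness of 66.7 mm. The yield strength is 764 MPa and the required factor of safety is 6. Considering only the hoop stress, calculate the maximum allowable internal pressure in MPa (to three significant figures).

σ_allow = 764/6 = 127.3 MPa.
σ_h = pD/(2t) → p_allow = 2σ_allow t/D = 2×127.3×66.7/1780 = 9.543 MPa.

p_allow = 9.54 MPa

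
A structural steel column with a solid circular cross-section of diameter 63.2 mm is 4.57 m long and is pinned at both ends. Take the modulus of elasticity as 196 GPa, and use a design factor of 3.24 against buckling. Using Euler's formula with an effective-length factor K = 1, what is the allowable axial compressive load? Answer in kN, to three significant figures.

I = πd⁴/64 = π×63.2⁴/64 = 783100 mm⁴.
Effective length L_e = KL = 1×4.57 m = 4570 mm.
Euler critical load P_cr = π²EI/L_e² = π²×196000×783100/4570² = 72540 N.
P_allow = P_cr/n = 72540/3.24 = 22390 N.

P_allow = 22.4 kN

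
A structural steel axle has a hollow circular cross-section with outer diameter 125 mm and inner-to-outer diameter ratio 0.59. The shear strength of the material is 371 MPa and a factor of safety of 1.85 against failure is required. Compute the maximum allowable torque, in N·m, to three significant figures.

τ_allow = 371/1.85 = 200.5 MPa.
For a hollow shaft T_allow = τ_allow·πd_o³(1−k⁴)/16 with 1−k⁴ = 0.8788, so πd_o³(1−k⁴)/16 = 337000 mm³.
T_allow = 200.5×337000 = 6.759×10^7 N·mm = 67590 N·m.

T_allow = 67600 N·m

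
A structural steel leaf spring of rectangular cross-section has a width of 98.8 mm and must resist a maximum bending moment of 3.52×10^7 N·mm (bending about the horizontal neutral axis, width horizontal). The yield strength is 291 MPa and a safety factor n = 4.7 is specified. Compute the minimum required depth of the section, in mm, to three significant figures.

σ_allow = 291/4.7 = 61.91 MPa.
For a rectangular section σ = 6M/(bh²), so h² = 6M/(b σ_allow) = 6×3.5200×10^7/(98.8×61.91) = 34530 mm².
h = 185.8 mm.

h = 186 mm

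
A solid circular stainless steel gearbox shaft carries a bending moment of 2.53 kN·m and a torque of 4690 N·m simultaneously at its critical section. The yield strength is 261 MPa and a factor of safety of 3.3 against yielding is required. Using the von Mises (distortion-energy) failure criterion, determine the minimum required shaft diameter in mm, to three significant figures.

σ_allow = σ_y/n = 261/3.3 = 79.09 MPa.
For a solid shaft σ_b = 32M/(πd³) and τ = 16T/(πd³), so the von Mises stress is σ' = (16/πd³)·√(4M²+3T²).
√(4M²+3T²) = √(4×(2.530×10^6)² + 3×(4.690×10^6)²) = 9.570×10^6 N·mm.
d³ = 16×9.570×10^6/(π×79.09) = 616300 mm³.
d = 85.10 mm.

d = 85.1 mm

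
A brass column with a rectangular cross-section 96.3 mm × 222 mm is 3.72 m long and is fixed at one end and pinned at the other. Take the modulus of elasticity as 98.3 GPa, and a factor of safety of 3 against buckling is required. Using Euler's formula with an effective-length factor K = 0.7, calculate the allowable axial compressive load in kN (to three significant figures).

Buckling occurs about the weak axis: I_min = h·b³/12 = 222×96.3³/12 = 1.652×10^7 mm⁴ (b = 96.3 mm is the smaller dimension).
Effective length L_e = KL = 0.7×3.72 m = 2604 mm.
Euler critical load P_cr = π²EI/L_e² = π²×98300×1.652×10^7/2604² = 2.364×10^6 N.
P_allow = P_cr/n = 2.364×10^6/3 = 788000 N.

P_allow = 788 kN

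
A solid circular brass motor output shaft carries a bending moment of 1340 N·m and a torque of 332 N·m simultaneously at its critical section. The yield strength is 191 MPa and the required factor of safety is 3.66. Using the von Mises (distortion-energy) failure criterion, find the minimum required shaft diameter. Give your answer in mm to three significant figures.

σ_allow = σ_y/n = 191/3.66 = 52.19 MPa.
For a solid shaft σ_b = 32M/(πd³) and τ = 16T/(πd³), so the von Mises stress is σ' = (16/πd³)·√(4M²+3T²).
√(4M²+3T²) = √(4×(1.340×10^6)² + 3×(332000)²) = 2.741×10^6 N·mm.
d³ = 16×2.741×10^6/(π×52.19) = 267500 mm³.
d = 64.43 mm.

d = 64.4 mm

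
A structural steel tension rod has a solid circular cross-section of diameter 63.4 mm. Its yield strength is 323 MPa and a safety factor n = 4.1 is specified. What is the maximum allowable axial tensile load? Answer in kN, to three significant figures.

F_allow = 249 kN

σ_allow = 323/4.1 = 78.78 MPa.
A = πd²/4 = π×63.4²/4 = 3157 mm².
F_allow = σ_allow × A = 78.78×3157 = 248700 N.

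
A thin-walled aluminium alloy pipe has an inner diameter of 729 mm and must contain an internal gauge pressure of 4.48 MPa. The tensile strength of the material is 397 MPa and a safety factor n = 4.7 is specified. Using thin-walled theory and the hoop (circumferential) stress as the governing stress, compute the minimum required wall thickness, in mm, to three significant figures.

t = 19.3 mm

σ_allow = 397/4.7 = 84.47 MPa.
Hoop stress σ_h = pD/(2t), so t = pD/(2σ_allow) = 4.48×729/(2×84.47) = 19.33 mm.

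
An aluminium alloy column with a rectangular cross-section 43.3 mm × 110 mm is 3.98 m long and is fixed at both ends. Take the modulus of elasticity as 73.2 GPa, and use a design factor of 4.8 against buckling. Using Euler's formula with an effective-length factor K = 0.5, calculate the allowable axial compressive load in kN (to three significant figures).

P_allow = 28.3 kN

Buckling occurs about the weak axis: I_min = h·b³/12 = 110×43.3³/12 = 744200 mm⁴ (b = 43.3 mm is the smaller dimension).
Effective length L_e = KL = 0.5×3.98 m = 1990 mm.
Euler critical load P_cr = π²EI/L_e² = π²×73200×744200/1990² = 135800 N.
P_allow = P_cr/n = 135800/4.8 = 28280 N.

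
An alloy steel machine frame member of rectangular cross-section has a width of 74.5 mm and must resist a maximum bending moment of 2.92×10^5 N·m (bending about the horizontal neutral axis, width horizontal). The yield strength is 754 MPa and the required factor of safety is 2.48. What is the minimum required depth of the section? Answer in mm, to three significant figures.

σ_allow = 754/2.48 = 304.0 MPa.
For a rectangular section σ = 6M/(bh²), so h² = 6M/(b σ_allow) = 6×2.9200×10^8/(74.5×304.0) = 77350 mm².
h = 278.1 mm.

h = 278 mm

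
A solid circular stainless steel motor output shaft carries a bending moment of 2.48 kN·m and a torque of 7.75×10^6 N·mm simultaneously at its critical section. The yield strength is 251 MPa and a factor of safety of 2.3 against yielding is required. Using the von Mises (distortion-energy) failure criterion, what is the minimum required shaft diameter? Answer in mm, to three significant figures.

d = 87.4 mm

σ_allow = σ_y/n = 251/2.3 = 109.1 MPa.
For a solid shaft σ_b = 32M/(πd³) and τ = 16T/(πd³), so the von Mises stress is σ' = (16/πd³)·√(4M²+3T²).
√(4M²+3T²) = √(4×(2.480×10^6)² + 3×(7.750×10^6)²) = 1.431×10^7 N·mm.
d³ = 16×1.431×10^7/(π×109.1) = 667800 mm³.
d = 87.41 mm.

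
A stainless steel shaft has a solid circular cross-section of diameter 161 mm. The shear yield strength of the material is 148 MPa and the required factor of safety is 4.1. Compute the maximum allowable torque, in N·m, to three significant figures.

τ_allow = 148/4.1 = 36.10 MPa.
For a solid shaft T_allow = τ_allow·πd³/16; πd³/16 = π×161³/16 = 819400 mm³.
T_allow = 36.10×819400 = 2.958×10^7 N·mm = 29580 N·m.

T_allow = 29600 N·m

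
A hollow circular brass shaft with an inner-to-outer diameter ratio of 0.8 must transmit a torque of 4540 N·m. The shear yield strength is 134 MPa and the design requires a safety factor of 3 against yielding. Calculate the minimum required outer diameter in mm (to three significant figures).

d_o = 95.7 mm

τ_allow = 134/3 = 44.67 MPa.
For a hollow shaft τ = 16T/[πd_o³(1−k⁴)] with k = 0.8, so 1−k⁴ = 0.5904.
d_o³ = 16T/[π τ_allow (1−k⁴)] = 16×4540000/(π×44.67×0.5904) = 876800 mm³.
d_o = 95.71 mm.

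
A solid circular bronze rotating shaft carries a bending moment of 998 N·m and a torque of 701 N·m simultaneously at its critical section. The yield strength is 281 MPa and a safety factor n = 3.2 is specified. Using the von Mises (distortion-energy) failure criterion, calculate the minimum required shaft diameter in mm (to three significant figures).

d = 51.4 mm

σ_allow = σ_y/n = 281/3.2 = 87.81 MPa.
For a solid shaft σ_b = 32M/(πd³) and τ = 16T/(πd³), so the von Mises stress is σ' = (16/πd³)·√(4M²+3T²).
√(4M²+3T²) = √(4×(998000)² + 3×(701000)²) = 2.336×10^6 N·mm.
d³ = 16×2.336×10^6/(π×87.81) = 135500 mm³.
d = 51.36 mm.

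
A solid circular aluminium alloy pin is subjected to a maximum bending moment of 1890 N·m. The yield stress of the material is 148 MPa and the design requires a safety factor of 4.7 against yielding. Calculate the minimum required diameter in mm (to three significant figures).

d = 84.9 mm

σ_allow = 148/4.7 = 31.49 MPa.
For a solid circular section σ = 32M/(πd³), so d³ = 32M/(π σ_allow) = 32×1890000/(π×31.49) = 611400 mm³.
d = 84.87 mm.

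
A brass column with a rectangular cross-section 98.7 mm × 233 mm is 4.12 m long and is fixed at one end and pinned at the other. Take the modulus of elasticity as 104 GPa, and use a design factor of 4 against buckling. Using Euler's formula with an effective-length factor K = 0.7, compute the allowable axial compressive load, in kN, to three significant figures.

P_allow = 576 kN

Buckling occurs about the weak axis: I_min = h·b³/12 = 233×98.7³/12 = 1.867×10^7 mm⁴ (b = 98.7 mm is the smaller dimension).
Effective length L_e = KL = 0.7×4.12 m = 2884 mm.
Euler critical load P_cr = π²EI/L_e² = π²×104000×1.867×10^7/2884² = 2.304×10^6 N.
P_allow = P_cr/n = 2.304×10^6/4 = 576000 N.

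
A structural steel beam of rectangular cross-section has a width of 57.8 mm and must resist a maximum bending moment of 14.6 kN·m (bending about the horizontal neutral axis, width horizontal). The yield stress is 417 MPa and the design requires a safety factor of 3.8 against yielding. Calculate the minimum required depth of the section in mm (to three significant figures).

σ_allow = 417/3.8 = 109.7 MPa.
For a rectangular section σ = 6M/(bh²), so h² = 6M/(b σ_allow) = 6×1.4600×10^7/(57.8×109.7) = 13810 mm².
h = 117.5 mm.

h = 118 mm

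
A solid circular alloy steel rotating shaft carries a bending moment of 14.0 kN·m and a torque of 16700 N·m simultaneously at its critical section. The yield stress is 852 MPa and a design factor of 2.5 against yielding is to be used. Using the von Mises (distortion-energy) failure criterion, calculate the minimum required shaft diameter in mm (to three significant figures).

d = 84.4 mm

σ_allow = σ_y/n = 852/2.5 = 340.8 MPa.
For a solid shaft σ_b = 32M/(πd³) and τ = 16T/(πd³), so the von Mises stress is σ' = (16/πd³)·√(4M²+3T²).
√(4M²+3T²) = √(4×(1.400×10^7)² + 3×(1.670×10^7)²) = 4.026×10^7 N·mm.
d³ = 16×4.026×10^7/(π×340.8) = 601600 mm³.
d = 84.42 mm.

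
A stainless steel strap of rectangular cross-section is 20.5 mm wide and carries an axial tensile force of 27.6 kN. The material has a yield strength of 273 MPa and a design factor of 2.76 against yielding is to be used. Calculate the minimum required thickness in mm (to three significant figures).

t = 13.6 mm

σ_allow = 273/2.76 = 98.91 MPa.
Required area A = F/σ_allow = 27600/98.91 = 279.0 mm².
t = A/w = 279.0/20.5 = 13.61 mm.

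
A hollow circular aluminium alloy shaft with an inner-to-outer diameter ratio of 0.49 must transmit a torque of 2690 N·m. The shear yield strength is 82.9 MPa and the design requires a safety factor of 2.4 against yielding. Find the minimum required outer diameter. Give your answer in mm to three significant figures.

τ_allow = 82.9/2.4 = 34.54 MPa.
For a hollow shaft τ = 16T/[πd_o³(1−k⁴)] with k = 0.49, so 1−k⁴ = 0.9424.
d_o³ = 16T/[π τ_allow (1−k⁴)] = 16×2690000/(π×34.54×0.9424) = 420900 mm³.
d_o = 74.94 mm.

d_o = 74.9 mm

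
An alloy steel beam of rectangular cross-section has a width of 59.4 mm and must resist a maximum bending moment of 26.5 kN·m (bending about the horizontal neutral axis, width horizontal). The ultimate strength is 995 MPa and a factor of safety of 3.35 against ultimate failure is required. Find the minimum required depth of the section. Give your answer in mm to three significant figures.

h = 94.9 mm

σ_allow = 995/3.35 = 297.0 MPa.
For a rectangular section σ = 6M/(bh²), so h² = 6M/(b σ_allow) = 6×2.6500×10^7/(59.4×297.0) = 9012 mm².
h = 94.93 mm.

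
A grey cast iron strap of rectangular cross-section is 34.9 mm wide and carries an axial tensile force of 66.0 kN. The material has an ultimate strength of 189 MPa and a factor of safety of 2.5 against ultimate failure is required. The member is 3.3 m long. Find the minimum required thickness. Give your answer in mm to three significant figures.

t = 25.0 mm

σ_allow = 189/2.5 = 75.60 MPa.
Required area A = F/σ_allow = 66000/75.60 = 873.0 mm².
t = A/w = 873.0/34.9 = 25.01 mm.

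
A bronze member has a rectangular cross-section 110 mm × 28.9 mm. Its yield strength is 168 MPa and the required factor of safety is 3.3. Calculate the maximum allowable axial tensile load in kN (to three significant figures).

F_allow = 162 kN

σ_allow = 168/3.3 = 50.91 MPa.
A = 110×28.9 = 3179 mm².
F_allow = σ_allow × A = 50.91×3179 = 161800 N.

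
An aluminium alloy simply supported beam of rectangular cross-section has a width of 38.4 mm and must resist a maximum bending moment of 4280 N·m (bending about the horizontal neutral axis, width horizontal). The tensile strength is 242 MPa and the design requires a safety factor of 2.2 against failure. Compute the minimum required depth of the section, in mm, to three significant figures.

σ_allow = 242/2.2 = 110.0 MPa.
For a rectangular section σ = 6M/(bh²), so h² = 6M/(b σ_allow) = 6×4280000/(38.4×110.0) = 6080 mm².
h = 77.97 mm.

h = 78.0 mm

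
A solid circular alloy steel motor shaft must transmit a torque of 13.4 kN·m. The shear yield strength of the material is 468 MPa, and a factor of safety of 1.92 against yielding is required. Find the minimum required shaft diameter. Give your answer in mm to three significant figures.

d = 65.4 mm

Allowable shear stress τ_allow = 468/1.92 = 243.8 MPa.
For a solid shaft τ = 16T/(πd³), so d³ = 16T/(π τ_allow) = 16×1.3400×10^7/(π×243.8) = 280000 mm³.
d = (280000)^(1/3) = 65.42 mm.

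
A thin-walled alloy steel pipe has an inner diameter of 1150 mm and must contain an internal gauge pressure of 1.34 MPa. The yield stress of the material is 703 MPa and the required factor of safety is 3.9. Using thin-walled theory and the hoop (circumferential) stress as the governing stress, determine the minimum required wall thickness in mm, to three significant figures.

t = 4.27 mm

σ_allow = 703/3.9 = 180.3 MPa.
Hoop stress σ_h = pD/(2t), so t = pD/(2σ_allow) = 1.34×1150/(2×180.3) = 4.274 mm.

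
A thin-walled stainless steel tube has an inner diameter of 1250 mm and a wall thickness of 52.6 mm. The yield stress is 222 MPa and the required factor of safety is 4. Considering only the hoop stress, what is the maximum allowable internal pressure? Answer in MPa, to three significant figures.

p_allow = 4.67 MPa

σ_allow = 222/4 = 55.50 MPa.
σ_h = pD/(2t) → p_allow = 2σ_allow t/D = 2×55.50×52.6/1250 = 4.671 MPa.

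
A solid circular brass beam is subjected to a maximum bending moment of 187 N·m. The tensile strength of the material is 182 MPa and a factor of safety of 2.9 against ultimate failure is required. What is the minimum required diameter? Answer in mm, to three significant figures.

σ_allow = 182/2.9 = 62.76 MPa.
For a solid circular section σ = 32M/(πd³), so d³ = 32M/(π σ_allow) = 32×187000/(π×62.76) = 30350 mm³.
d = 31.19 mm.

d = 31.2 mm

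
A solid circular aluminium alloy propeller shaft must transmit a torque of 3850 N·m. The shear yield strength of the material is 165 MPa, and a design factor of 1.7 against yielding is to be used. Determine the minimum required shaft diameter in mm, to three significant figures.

d = 58.7 mm

Allowable shear stress τ_allow = 165/1.7 = 97.06 MPa.
For a solid shaft τ = 16T/(πd³), so d³ = 16T/(π τ_allow) = 16×3850000/(π×97.06) = 202000 mm³.
d = (202000)^(1/3) = 58.68 mm.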